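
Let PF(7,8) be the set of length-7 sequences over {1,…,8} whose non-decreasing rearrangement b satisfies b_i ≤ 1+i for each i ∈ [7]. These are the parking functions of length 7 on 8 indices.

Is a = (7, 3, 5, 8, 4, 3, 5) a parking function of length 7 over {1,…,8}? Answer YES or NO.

Rearranged: b = (3, 3, 4, 5, 5, 7, 8).
  b_1=3 > 2
  fails at i=1 ⇒ NO

NO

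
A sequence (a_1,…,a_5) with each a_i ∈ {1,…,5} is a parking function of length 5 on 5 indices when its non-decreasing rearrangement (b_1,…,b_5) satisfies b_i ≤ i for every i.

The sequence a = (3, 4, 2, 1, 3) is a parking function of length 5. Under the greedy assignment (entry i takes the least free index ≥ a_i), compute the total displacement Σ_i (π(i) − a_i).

Σπ(i) = 1+…+5 = 15; Σa = 3+4+2+1+3 = 13; disp = 15−13 = 2.

2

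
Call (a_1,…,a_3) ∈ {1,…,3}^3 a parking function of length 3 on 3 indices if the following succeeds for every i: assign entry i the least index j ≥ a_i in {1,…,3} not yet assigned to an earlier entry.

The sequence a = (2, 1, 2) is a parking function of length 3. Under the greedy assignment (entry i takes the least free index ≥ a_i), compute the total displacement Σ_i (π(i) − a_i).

Σπ = 3·4/2 = 6 (π permutes [3]); Σa = 2+1+2 = 5; disp = 6−5 = 1.

1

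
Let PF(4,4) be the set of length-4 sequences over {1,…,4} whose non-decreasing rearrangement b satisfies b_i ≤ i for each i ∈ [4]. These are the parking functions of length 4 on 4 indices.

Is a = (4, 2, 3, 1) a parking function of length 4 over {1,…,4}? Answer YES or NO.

YES

Order a: b = (1, 2, 3, 4).
  b_1=1 ≤ 1
  b_2=2 ≤ 2
  b_3=3 ≤ 3
  b_4=4 ≤ 4
All bounds hold ⇒ YES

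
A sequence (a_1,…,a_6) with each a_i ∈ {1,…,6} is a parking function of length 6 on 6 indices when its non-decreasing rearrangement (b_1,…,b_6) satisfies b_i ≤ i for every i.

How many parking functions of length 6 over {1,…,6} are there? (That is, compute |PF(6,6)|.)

|PF| = 1·7^5 = 1 · 16807 = 16807
E.g. (2,1,5,5,3,2) → sorted (1,2,2,3,5,5): b_i ≤ i ∀i, a PF.

16807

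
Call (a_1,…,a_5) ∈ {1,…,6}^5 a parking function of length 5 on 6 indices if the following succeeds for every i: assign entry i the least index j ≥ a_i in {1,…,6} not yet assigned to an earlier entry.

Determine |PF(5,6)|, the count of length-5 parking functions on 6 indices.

4802

|PF| = 2·7^4 = 2·2401 = 4802 (Konheim–Weiss)
One tuple (1,2,4,2,3) → sorted (1,2,2,3,4): b_i ≤ 1+i ∀i, a PF.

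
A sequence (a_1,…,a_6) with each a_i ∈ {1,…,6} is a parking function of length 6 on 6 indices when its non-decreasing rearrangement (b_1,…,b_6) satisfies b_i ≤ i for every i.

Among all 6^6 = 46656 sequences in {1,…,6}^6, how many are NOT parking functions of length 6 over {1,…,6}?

Count = (6+1−6)·(6+1)^{6−1} = 1·16807 = 16807 (Pollak)
One tuple (5,6,6,6,5,5) → sorted (5,5,5,6,6,6): b_1=5>1, not a PF.
Total 46656; non-PF = 46656−16807 = 29849

29849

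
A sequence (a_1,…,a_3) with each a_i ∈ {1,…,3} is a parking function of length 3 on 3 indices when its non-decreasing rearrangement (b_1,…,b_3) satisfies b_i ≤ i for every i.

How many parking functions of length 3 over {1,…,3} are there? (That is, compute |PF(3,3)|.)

16

|PF(3,3)| = 1·4^2 = 1×16 = 16 (Pollak)
Example (1,3,1) → sorted (1,1,3): b_i ≤ i ∀i, a PF.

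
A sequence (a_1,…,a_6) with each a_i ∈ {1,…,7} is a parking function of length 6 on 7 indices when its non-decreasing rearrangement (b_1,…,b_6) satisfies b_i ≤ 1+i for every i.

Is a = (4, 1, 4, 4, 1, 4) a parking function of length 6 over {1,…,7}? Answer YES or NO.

Sorted: b = (1, 1, 4, 4, 4, 4).
  b_1=1 ≤ 2
  b_2=1 ≤ 3
  b_3=4 ≤ 4
  b_4=4 ≤ 5
  b_5=4 ≤ 6
  b_6=4 ≤ 7
All bounds hold ⇒ YES

YES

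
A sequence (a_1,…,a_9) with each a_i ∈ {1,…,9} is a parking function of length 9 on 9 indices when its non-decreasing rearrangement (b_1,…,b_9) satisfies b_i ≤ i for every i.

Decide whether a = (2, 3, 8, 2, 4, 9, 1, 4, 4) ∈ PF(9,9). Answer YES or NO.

YES

Rearranged: b = (1, 2, 2, 3, 4, 4, 4, 8, 9).
  b_1=1 ≤ 1
  b_2=2 ≤ 2
  b_3=2 ≤ 3
  b_4=3 ≤ 4
  b_5=4 ≤ 5
  b_6=4 ≤ 6
  b_7=4 ≤ 7
  b_8=8 ≤ 8
  b_9=9 ≤ 9
All bounds hold ⇒ YES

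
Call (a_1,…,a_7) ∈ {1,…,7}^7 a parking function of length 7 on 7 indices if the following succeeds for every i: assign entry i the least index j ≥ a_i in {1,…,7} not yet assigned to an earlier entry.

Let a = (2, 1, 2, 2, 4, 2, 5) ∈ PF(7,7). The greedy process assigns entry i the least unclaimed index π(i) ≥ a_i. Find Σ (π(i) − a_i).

Σπ(i) = 1+…+7 = 28; Σa = 2+1+2+2+4+2+5 = 18; disp = 28−18 = 10.

10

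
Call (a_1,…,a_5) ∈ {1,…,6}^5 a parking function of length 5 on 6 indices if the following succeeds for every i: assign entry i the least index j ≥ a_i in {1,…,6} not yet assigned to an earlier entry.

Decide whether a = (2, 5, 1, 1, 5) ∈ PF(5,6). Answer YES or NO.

Sorted: b = (1, 1, 2, 5, 5).
  b_1=1 ≤ 2
  b_2=1 ≤ 3
  b_3=2 ≤ 4
  b_4=5 ≤ 5
  b_5=5 ≤ 6
All bounds hold ⇒ YES

YES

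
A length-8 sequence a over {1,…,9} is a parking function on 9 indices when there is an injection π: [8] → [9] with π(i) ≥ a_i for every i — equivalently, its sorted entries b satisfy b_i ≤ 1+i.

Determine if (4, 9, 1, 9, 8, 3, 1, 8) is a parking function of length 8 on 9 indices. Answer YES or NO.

NO

Sorted: b = (1, 1, 3, 4, 8, 8, 9, 9).
  b_1=1 ≤ 2
  b_2=1 ≤ 3
  b_3=3 ≤ 4
  b_4=4 ≤ 5
  b_5=8 > 6
  fails at i=5 ⇒ NO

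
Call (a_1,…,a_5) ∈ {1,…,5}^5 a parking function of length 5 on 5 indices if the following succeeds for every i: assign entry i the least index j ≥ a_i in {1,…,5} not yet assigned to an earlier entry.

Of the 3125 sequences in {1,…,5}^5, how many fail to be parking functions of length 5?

1829

|PF| = (6−5)·6^(5−1) = 1×1296 = 1296 (Konheim–Weiss)
Check (3,2,3,3,5) → sorted (2,3,3,3,5): b_1=2>1, not a PF.
So 3125 − 1296 = 1829 fail.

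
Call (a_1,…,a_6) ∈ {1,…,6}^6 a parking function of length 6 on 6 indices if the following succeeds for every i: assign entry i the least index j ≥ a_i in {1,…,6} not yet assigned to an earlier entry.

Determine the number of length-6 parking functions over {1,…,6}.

16807

#PF = (6+1−6)·(6+1)^{6−1} = 1·16807 = 16807 [KW]
Example (1,5,2,3,1,6) → sorted (1,1,2,3,5,6): b_i ≤ i ∀i, a PF.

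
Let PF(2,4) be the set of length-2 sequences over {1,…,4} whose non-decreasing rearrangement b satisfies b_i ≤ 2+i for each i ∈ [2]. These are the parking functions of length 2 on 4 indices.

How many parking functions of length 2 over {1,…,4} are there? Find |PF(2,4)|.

#PF = (4−2+1)·(4+1)^(2−1) = 3×5 = 15 [KW]
One tuple (3,4) → sorted (3,4): b_i ≤ 2+i ∀i, a PF.

15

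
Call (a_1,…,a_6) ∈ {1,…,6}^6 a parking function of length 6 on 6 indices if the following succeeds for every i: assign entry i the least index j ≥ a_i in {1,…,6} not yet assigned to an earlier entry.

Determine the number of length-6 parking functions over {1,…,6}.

Count = (6+1−6)·(6+1)^{6−1} = 1 · 16807 = 16807 (Konheim–Weiss)
E.g. (5,1,3,1,4,3) → sorted (1,1,3,3,4,5): b_i ≤ i ∀i, a PF.

16807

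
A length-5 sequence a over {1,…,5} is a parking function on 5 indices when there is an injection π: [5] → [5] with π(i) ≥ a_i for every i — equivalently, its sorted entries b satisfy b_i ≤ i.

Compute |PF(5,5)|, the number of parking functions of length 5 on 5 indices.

1296

|PF| = (6−5)·6^(5−1) = 1 · 1296 = 1296 (Pollak)
Example (3,1,2,2,2) → sorted (1,2,2,2,3): b_i ≤ i ∀i, a PF.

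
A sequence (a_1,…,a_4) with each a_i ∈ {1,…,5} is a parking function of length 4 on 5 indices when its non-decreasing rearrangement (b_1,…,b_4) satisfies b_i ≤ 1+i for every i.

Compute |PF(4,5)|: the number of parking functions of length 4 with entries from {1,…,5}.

#PF = 2·6^3 = 2 · 216 = 432 [KW]
E.g. (2,3,1,3) → sorted (1,2,3,3): b_i ≤ 1+i ∀i, a PF.

432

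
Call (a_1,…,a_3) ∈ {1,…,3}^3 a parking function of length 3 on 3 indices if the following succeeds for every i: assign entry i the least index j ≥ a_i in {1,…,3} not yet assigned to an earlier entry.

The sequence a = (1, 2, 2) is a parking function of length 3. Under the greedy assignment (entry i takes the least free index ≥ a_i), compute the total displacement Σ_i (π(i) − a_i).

Σπ(i) = 1+…+3 = 6; Σa = 1+2+2 = 5; disp = 6−5 = 1.

1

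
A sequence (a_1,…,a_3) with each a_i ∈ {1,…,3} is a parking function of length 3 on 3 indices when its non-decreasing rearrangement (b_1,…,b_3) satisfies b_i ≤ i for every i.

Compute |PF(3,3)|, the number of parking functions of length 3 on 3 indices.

16

#PF = (3+1−3)·(3+1)^{3−1} = 1×16 = 16 (Pollak)
Example (2,1,2) → sorted (1,2,2): b_i ≤ i ∀i, a PF.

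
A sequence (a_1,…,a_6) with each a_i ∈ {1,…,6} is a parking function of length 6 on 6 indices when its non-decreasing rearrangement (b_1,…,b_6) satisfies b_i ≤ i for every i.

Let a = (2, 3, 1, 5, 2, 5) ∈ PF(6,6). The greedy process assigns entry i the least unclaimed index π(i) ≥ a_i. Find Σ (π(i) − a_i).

3

Σπ = 6·7/2 = 21 (π permutes [6]); Σa = 2+3+1+5+2+5 = 18; disp = 21−18 = 3.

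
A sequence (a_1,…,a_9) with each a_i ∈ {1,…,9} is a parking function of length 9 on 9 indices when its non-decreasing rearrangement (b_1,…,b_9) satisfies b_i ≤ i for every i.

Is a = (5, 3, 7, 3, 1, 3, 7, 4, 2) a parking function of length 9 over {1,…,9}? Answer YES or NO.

Rearranged: b = (1, 2, 3, 3, 3, 4, 5, 7, 7).
  b_1=1 ≤ 1
  b_2=2 ≤ 2
  b_3=3 ≤ 3
  b_4=3 ≤ 4
  b_5=3 ≤ 5
  b_6=4 ≤ 6
  b_7=5 ≤ 7
  b_8=7 ≤ 8
  b_9=7 ≤ 9
All bounds hold ⇒ YES

YES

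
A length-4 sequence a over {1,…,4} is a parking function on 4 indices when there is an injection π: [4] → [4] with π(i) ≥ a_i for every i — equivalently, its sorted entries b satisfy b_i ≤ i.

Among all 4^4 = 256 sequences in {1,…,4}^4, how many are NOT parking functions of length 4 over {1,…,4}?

Count = (4−4+1)·(4+1)^(4−1) = 1·125 = 125
Example (2,2,4,4) → sorted (2,2,4,4): b_1=2>1, not a PF.
Total 256; non-PF = 256−125 = 131

131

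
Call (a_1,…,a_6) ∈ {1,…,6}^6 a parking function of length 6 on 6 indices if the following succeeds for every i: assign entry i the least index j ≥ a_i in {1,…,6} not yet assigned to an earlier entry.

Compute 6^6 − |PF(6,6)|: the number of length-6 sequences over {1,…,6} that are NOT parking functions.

|PF| = (6−6+1)·(6+1)^(6−1) = 1·16807 = 16807 (Konheim–Weiss)
One tuple (1,2,4,2,6,6) → sorted (1,2,2,4,6,6): b_5=6>5, not a PF.
Total 46656; non-PF = 46656−16807 = 29849

29849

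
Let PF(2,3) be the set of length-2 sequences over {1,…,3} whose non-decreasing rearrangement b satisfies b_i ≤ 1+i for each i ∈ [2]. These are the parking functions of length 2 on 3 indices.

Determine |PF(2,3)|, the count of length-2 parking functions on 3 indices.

8

|PF(2,3)| = (4−2)·4^(2−1) = 2×4 = 8 (Konheim–Weiss)
E.g. (2,1) → sorted (1,2): b_i ≤ 1+i ∀i, a PF.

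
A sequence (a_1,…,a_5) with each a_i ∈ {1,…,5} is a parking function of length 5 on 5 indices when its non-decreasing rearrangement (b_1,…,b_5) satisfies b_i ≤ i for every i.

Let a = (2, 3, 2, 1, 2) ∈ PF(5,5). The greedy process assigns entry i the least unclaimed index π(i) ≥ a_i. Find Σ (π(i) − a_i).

Σπ = 15 ({1..5} each once); Σa = 2+3+2+1+2 = 10; disp = 15−10 = 5.

5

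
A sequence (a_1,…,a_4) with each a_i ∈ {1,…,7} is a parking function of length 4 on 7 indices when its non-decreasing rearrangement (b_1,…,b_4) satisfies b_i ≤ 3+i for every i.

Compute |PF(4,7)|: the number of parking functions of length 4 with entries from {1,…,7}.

Count = (7+1−4)·(7+1)^{4−1} = 4·512 = 2048 (Pollak)
Example (5,5,4,1) → sorted (1,4,5,5): b_i ≤ 3+i ∀i, a PF.

2048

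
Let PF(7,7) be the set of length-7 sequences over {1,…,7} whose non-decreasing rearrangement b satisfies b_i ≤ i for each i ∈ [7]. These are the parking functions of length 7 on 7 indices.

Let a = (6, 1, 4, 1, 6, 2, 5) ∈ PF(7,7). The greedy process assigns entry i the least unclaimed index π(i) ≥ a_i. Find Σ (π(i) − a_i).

Σπ(i) = 1+…+7 = 28; Σa = 6+1+4+1+6+2+5 = 25; disp = 28−25 = 3.

3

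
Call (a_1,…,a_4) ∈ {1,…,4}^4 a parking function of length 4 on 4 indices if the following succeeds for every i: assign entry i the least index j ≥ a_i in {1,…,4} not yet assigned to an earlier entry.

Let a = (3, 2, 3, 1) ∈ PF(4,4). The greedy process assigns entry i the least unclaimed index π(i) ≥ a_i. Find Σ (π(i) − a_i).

Σπ = 4·5/2 = 10 (π permutes [4]); Σa = 3+2+3+1 = 9; disp = 10−9 = 1.

1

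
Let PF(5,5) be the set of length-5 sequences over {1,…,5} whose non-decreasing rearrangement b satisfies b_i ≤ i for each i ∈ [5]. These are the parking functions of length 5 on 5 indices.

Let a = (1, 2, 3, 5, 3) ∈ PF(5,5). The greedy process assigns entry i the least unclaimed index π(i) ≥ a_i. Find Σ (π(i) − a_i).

Σπ(i) = 1+…+5 = 15; Σa = 1+2+3+5+3 = 14; disp = 15−14 = 1.

1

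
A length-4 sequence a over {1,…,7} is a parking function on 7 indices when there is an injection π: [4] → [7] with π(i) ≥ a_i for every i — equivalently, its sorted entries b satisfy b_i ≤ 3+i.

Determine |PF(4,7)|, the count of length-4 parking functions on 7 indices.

2048

|PF(4,7)| = 4·8^3 = 4 · 512 = 2048 [KW]
Check (5,7,4,2) → sorted (2,4,5,7): b_i ≤ 3+i ∀i, a PF.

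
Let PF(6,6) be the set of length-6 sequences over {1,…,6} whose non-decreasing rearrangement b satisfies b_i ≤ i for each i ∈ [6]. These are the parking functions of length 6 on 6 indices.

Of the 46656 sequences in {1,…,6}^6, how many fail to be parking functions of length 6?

29849

|PF(6,6)| = (6+1−6)·(6+1)^{6−1} = 1 · 16807 = 16807 [KW]
One tuple (6,4,5,6,4,4) → sorted (4,4,4,5,6,6): b_1=4>1, not a PF.
Total 46656; non-PF = 46656−16807 = 29849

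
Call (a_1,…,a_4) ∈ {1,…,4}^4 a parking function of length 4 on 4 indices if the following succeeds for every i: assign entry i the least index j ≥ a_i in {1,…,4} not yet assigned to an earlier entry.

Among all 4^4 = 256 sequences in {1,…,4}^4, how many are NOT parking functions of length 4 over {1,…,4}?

131

|PF| = 1·5^3 = 1 · 125 = 125 (Pollak)
Check (4,4,3,2) → sorted (2,3,4,4): b_1=2>1, not a PF.
4^4 − 125 = 256 − 125 = 131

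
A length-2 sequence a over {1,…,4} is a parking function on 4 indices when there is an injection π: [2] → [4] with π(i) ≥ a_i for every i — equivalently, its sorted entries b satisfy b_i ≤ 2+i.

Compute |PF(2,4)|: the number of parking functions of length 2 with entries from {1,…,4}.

15

Count = (4−2+1)·(4+1)^(2−1) = 3·5 = 15
Check (3,4) → sorted (3,4): b_i ≤ 2+i ∀i, a PF.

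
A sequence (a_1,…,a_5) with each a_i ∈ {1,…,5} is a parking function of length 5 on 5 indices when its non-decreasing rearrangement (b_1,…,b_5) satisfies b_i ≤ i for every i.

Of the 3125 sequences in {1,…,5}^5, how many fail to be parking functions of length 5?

1829

Count = (5+1−5)·(5+1)^{5−1} = 1 · 1296 = 1296 (Pollak)
Example (3,3,2,4,2) → sorted (2,2,3,3,4): b_1=2>1, not a PF.
So 3125 − 1296 = 1829 fail.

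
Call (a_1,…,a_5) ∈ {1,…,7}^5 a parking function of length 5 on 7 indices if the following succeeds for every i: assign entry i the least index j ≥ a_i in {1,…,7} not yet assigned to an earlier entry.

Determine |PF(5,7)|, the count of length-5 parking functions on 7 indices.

12288

|PF| = 3·8^4 = 3×4096 = 12288 (Pollak)
One tuple (6,1,7,3,2) → sorted (1,2,3,6,7): b_i ≤ 2+i ∀i, a PF.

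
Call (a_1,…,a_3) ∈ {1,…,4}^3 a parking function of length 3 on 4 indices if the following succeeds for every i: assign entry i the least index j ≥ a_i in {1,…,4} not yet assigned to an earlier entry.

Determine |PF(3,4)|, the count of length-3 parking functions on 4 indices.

|PF(3,4)| = (4−3+1)·(4+1)^(3−1) = 2·25 = 50 [KW]
Example (3,4,1) → sorted (1,3,4): b_i ≤ 1+i ∀i, a PF.

50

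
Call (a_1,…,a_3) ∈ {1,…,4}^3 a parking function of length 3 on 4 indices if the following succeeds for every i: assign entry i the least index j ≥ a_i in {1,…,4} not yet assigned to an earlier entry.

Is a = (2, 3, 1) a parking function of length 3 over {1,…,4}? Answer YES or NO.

Rearranged: b = (1, 2, 3).
  b_1=1 ≤ 2
  b_2=2 ≤ 3
  b_3=3 ≤ 4
All bounds hold ⇒ YES

YES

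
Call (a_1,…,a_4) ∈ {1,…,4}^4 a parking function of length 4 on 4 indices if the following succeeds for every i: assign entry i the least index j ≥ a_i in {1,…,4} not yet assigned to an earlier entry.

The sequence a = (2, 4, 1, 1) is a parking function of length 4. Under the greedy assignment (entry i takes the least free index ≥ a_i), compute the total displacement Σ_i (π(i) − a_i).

2

Σπ(i) = 1+…+4 = 10; Σa = 2+4+1+1 = 8; disp = 10−8 = 2.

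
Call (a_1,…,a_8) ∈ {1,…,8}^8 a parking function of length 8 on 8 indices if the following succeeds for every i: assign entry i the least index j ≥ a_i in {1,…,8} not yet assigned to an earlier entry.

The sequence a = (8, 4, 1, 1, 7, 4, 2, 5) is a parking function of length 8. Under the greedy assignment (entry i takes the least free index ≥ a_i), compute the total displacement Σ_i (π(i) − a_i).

Σπ = 8·9/2 = 36 (π permutes [8]); Σa = 8+4+1+1+7+4+2+5 = 32; disp = 36−32 = 4.

4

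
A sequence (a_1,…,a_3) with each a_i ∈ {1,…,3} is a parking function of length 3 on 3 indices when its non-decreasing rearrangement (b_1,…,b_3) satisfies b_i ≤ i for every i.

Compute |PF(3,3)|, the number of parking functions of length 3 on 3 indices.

|PF| = (3−3+1)·(3+1)^(3−1) = 1×16 = 16 [KW]
E.g. (1,3,2) → sorted (1,2,3): b_i ≤ i ∀i, a PF.

16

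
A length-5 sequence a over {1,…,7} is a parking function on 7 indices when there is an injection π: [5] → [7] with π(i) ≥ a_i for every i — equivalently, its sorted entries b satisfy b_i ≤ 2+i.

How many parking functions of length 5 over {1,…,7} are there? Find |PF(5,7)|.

12288

|PF(5,7)| = (7+1−5)·(7+1)^{5−1} = 3×4096 = 12288 [KW]
One tuple (3,6,5,3,6) → sorted (3,3,5,6,6): b_i ≤ 2+i ∀i, a PF.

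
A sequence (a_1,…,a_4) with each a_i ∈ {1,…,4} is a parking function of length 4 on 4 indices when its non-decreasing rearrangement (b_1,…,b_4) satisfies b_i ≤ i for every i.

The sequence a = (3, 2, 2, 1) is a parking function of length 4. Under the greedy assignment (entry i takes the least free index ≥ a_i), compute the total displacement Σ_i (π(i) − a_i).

2

Σπ = 10 ({1..4} each once); Σa = 3+2+2+1 = 8; disp = 10−8 = 2.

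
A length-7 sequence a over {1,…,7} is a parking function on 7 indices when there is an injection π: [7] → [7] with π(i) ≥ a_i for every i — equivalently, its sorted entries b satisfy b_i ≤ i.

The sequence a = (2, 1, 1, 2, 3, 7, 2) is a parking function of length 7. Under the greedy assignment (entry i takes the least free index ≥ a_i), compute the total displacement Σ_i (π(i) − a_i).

Σπ = 28 ({1..7} each once); Σa = 2+1+1+2+3+7+2 = 18; disp = 28−18 = 10.

10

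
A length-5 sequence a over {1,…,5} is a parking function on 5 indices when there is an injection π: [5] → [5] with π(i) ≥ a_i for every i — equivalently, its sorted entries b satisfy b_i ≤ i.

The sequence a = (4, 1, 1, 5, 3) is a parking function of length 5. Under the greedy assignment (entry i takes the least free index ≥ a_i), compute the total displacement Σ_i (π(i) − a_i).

Σπ = 5·6/2 = 15 (π permutes [5]); Σa = 4+1+1+5+3 = 14; disp = 15−14 = 1.

1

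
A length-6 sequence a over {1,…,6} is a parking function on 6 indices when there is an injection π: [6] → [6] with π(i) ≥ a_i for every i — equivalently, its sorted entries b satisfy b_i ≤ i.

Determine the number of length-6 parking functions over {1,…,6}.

16807

#PF = 1·7^5 = 1 · 16807 = 16807 (Konheim–Weiss)
Example (4,1,5,5,1,3) → sorted (1,1,3,4,5,5): b_i ≤ i ∀i, a PF.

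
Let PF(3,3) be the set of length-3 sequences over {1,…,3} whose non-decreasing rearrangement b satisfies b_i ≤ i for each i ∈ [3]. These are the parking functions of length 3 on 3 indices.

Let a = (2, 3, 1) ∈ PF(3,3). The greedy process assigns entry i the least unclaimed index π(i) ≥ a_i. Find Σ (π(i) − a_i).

Σπ = 3·4/2 = 6 (π permutes [3]); Σa = 2+3+1 = 6; disp = 6−6 = 0.

0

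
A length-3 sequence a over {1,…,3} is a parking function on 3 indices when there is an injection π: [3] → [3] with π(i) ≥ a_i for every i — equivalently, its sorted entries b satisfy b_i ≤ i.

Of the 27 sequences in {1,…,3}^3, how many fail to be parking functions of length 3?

Count = (3+1−3)·(3+1)^{3−1} = 1·16 = 16 (Konheim–Weiss)
Check (3,3,1) → sorted (1,3,3): b_2=3>2, not a PF.
3^3 − 16 = 27 − 16 = 11

11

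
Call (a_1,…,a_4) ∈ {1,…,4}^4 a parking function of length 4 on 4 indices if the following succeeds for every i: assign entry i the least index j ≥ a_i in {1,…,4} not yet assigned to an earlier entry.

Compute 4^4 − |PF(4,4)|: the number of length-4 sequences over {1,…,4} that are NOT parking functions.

131

|PF| = (4−4+1)·(4+1)^(4−1) = 1 · 125 = 125 [KW]
E.g. (2,3,3,4) → sorted (2,3,3,4): b_1=2>1, not a PF.
Total 256; non-PF = 256−125 = 131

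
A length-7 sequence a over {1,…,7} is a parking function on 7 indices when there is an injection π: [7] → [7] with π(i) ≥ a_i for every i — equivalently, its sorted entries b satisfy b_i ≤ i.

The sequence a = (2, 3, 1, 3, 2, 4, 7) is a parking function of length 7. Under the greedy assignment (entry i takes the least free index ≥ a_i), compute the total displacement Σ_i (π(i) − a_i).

6

Σπ = 7·8/2 = 28 (π permutes [7]); Σa = 2+3+1+3+2+4+7 = 22; disp = 28−22 = 6.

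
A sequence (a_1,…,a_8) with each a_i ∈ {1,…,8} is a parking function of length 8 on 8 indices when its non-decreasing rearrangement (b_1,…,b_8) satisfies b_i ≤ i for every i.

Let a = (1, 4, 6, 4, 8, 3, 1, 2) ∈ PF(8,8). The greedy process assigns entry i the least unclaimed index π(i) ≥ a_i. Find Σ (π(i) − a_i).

Σπ = 8·9/2 = 36 (π permutes [8]); Σa = 1+4+6+4+8+3+1+2 = 29; disp = 36−29 = 7.

7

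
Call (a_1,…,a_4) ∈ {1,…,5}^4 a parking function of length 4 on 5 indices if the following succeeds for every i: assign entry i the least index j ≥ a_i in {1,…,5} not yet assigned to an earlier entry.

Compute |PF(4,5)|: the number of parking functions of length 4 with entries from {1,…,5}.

|PF(4,5)| = (6−4)·6^(4−1) = 2 · 216 = 432 (Pollak)
Check (1,2,2,1) → sorted (1,1,2,2): b_i ≤ 1+i ∀i, a PF.

432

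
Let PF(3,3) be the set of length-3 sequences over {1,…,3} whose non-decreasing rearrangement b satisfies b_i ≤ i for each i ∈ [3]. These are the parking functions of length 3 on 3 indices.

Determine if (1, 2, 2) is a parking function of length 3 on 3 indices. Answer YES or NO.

YES

Sorted: b = (1, 2, 2).
  b_1=1 ≤ 1
  b_2=2 ≤ 2
  b_3=2 ≤ 3
All bounds hold ⇒ YES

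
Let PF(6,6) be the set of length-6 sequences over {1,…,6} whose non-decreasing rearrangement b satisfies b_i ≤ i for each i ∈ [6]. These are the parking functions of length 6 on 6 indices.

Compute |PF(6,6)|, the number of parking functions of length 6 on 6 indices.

|PF(6,6)| = (6−6+1)·(6+1)^(6−1) = 1·16807 = 16807 (Pollak)
One tuple (3,2,1,5,2,2) → sorted (1,2,2,2,3,5): b_i ≤ i ∀i, a PF.

16807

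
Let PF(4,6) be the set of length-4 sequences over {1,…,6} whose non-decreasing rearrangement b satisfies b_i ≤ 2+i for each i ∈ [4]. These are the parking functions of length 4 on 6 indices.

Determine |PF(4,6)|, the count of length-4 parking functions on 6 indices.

1029

#PF = 3·7^3 = 3·343 = 1029 (Pollak)
E.g. (2,2,1,6) → sorted (1,2,2,6): b_i ≤ 2+i ∀i, a PF.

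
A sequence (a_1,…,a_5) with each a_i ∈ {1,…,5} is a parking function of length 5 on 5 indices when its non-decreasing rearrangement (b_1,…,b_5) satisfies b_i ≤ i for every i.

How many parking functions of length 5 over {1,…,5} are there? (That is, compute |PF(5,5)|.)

|PF| = (6−5)·6^(5−1) = 1 · 1296 = 1296 (Konheim–Weiss)
Check (2,2,2,2,1) → sorted (1,2,2,2,2): b_i ≤ i ∀i, a PF.

1296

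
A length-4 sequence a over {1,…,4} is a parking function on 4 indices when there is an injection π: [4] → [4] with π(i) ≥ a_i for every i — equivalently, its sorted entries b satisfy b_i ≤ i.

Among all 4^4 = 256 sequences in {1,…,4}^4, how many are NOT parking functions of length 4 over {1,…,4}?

131

#PF = 1·5^3 = 1·125 = 125 (Pollak)
Check (4,3,1,4) → sorted (1,3,4,4): b_2=3>2, not a PF.
4^4 − 125 = 256 − 125 = 131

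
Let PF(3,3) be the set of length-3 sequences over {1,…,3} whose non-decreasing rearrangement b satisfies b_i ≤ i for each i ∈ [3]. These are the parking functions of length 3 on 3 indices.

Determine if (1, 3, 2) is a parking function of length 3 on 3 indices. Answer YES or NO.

Rearranged: b = (1, 2, 3).
  b_1=1 ≤ 1
  b_2=2 ≤ 2
  b_3=3 ≤ 3
All bounds hold ⇒ YES

YES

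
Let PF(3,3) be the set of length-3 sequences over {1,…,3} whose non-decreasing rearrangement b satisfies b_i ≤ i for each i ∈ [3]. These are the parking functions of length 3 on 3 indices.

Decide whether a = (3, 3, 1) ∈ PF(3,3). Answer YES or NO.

Rearranged: b = (1, 3, 3).
  b_1=1 ≤ 1
  b_2=3 > 2
  fails at i=2 ⇒ NO

NO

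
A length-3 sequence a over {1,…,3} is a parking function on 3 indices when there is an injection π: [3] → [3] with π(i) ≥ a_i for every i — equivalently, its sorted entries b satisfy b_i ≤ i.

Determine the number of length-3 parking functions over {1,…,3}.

16

|PF(3,3)| = (3−3+1)·(3+1)^(3−1) = 1 · 16 = 16 (Pollak)
Check (2,2,1) → sorted (1,2,2): b_i ≤ i ∀i, a PF.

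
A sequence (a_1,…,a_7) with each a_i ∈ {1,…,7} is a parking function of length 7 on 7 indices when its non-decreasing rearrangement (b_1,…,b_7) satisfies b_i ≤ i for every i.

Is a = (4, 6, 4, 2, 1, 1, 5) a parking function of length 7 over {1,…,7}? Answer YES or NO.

YES

Sorted: b = (1, 1, 2, 4, 4, 5, 6).
  b_1=1 ≤ 1
  b_2=1 ≤ 2
  b_3=2 ≤ 3
  b_4=4 ≤ 4
  b_5=4 ≤ 5
  b_6=5 ≤ 6
  b_7=6 ≤ 7
All bounds hold ⇒ YES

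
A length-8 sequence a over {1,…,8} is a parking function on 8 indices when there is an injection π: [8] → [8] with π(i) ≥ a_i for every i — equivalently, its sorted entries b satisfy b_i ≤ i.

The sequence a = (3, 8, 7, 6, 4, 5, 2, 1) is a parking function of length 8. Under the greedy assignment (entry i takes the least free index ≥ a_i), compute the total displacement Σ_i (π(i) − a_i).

0

Σπ(i) = 1+…+8 = 36; Σa = 3+8+7+6+4+5+2+1 = 36; disp = 36−36 = 0.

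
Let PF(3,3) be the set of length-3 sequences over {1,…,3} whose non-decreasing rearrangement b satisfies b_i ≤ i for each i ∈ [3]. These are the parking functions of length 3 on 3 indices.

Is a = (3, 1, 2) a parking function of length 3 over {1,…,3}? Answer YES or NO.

YES

Sorted: b = (1, 2, 3).
  b_1=1 ≤ 1
  b_2=2 ≤ 2
  b_3=3 ≤ 3
All bounds hold ⇒ YES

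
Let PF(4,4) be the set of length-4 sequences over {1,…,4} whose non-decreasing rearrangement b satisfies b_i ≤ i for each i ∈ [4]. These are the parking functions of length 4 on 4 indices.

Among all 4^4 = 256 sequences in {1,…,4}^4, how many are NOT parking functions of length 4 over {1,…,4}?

|PF| = (5−4)·5^(4−1) = 1 · 125 = 125 (Pollak)
Example (4,3,2,4) → sorted (2,3,4,4): b_1=2>1, not a PF.
4^4 − 125 = 256 − 125 = 131

131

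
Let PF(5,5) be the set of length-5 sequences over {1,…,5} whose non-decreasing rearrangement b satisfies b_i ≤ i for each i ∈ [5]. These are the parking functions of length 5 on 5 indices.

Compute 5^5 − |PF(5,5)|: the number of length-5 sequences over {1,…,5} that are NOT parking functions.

1829

|PF| = (5+1−5)·(5+1)^{5−1} = 1×1296 = 1296 (Pollak)
E.g. (3,4,4,4,5) → sorted (3,4,4,4,5): b_1=3>1, not a PF.
Total 3125; non-PF = 3125−1296 = 1829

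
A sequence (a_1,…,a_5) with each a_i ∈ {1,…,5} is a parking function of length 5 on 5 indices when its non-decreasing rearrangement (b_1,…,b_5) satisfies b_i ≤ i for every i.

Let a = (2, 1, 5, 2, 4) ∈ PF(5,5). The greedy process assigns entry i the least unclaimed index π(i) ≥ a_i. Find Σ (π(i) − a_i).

Σπ = 5·6/2 = 15 (π permutes [5]); Σa = 2+1+5+2+4 = 14; disp = 15−14 = 1.

1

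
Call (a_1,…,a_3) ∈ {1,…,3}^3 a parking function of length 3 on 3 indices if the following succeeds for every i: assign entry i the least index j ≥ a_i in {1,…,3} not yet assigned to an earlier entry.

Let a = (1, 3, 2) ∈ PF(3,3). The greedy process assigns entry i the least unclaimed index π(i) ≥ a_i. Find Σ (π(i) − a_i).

0

Σπ(i) = 1+…+3 = 6; Σa = 1+3+2 = 6; disp = 6−6 = 0.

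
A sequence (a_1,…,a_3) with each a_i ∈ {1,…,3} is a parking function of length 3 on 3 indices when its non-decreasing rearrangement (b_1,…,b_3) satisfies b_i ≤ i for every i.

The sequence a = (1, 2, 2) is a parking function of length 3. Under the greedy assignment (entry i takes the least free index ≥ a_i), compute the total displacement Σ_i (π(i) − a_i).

Σπ = 3·4/2 = 6 (π permutes [3]); Σa = 1+2+2 = 5; disp = 6−5 = 1.

1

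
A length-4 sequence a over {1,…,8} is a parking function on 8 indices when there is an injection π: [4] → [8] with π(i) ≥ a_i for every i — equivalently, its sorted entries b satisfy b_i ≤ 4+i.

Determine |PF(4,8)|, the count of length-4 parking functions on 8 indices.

|PF| = (8+1−4)·(8+1)^{4−1} = 5·729 = 3645 (Konheim–Weiss)
E.g. (8,1,5,3) → sorted (1,3,5,8): b_i ≤ 4+i ∀i, a PF.

3645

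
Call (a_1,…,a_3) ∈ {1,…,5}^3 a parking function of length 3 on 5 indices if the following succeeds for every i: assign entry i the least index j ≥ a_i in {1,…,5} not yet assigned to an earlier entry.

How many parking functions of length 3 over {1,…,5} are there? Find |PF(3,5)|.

Count = (5+1−3)·(5+1)^{3−1} = 3×36 = 108
Example (3,2,2) → sorted (2,2,3): b_i ≤ 2+i ∀i, a PF.

108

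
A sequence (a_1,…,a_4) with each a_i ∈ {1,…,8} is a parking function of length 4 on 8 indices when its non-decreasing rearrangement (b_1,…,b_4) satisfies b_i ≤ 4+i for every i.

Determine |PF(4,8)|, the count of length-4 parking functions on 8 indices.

|PF| = (9−4)·9^(4−1) = 5 · 729 = 3645
Example (2,3,8,4) → sorted (2,3,4,8): b_i ≤ 4+i ∀i, a PF.

3645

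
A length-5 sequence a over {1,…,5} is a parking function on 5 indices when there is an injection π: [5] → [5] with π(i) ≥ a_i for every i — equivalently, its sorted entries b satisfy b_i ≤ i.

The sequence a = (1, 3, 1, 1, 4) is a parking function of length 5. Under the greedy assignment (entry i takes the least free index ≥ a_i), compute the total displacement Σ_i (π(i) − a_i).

5

Σπ(i) = 1+…+5 = 15; Σa = 1+3+1+1+4 = 10; disp = 15−10 = 5.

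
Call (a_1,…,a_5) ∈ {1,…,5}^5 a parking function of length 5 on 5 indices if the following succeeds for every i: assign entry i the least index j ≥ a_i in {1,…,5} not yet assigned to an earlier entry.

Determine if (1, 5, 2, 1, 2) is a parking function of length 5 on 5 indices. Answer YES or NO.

Order a: b = (1, 1, 2, 2, 5).
  b_1=1 ≤ 1
  b_2=1 ≤ 2
  b_3=2 ≤ 3
  b_4=2 ≤ 4
  b_5=5 ≤ 5
All bounds hold ⇒ YES

YES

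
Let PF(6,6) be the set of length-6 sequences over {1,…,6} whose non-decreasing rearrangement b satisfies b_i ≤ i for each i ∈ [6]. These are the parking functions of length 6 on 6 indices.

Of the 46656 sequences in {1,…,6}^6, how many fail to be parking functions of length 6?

#PF = (6+1−6)·(6+1)^{6−1} = 1 · 16807 = 16807 (Konheim–Weiss)
Example (1,3,5,6,6,6) → sorted (1,3,5,6,6,6): b_2=3>2, not a PF.
Total 46656; non-PF = 46656−16807 = 29849

29849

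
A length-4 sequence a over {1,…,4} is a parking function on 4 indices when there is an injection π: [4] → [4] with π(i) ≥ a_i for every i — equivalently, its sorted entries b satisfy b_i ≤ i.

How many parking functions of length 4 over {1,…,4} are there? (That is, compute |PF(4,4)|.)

125

#PF = 1·5^3 = 1×125 = 125 [KW]
Check (3,1,2,1) → sorted (1,1,2,3): b_i ≤ i ∀i, a PF.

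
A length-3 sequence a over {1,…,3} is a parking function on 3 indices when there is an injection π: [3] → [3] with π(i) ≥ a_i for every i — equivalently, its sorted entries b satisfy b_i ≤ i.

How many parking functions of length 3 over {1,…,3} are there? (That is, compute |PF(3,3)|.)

16

|PF| = (3−3+1)·(3+1)^(3−1) = 1·16 = 16 [KW]
Example (1,3,1) → sorted (1,1,3): b_i ≤ i ∀i, a PF.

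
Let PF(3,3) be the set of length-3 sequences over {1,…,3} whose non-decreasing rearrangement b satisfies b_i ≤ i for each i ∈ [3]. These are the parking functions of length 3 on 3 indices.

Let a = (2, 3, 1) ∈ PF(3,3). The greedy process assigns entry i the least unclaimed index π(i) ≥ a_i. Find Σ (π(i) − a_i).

Σπ = 3·4/2 = 6 (π permutes [3]); Σa = 2+3+1 = 6; disp = 6−6 = 0.

0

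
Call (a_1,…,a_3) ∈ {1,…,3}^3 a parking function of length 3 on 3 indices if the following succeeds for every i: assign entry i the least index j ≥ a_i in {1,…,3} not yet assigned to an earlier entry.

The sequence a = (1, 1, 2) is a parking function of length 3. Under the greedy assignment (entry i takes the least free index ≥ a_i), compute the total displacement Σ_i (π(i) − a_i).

Σπ(i) = 1+…+3 = 6; Σa = 1+1+2 = 4; disp = 6−4 = 2.

2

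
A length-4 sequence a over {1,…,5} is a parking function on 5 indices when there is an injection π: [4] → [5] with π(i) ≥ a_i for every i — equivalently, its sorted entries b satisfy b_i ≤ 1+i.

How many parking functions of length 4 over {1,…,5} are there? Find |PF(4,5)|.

432

|PF| = (5−4+1)·(5+1)^(4−1) = 2 · 216 = 432 (Konheim–Weiss)
E.g. (3,5,1,2) → sorted (1,2,3,5): b_i ≤ 1+i ∀i, a PF.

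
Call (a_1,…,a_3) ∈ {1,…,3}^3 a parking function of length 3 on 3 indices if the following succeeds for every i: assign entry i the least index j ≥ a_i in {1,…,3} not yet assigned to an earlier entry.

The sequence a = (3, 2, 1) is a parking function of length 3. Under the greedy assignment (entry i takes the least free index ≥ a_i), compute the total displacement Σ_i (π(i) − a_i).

Σπ = 3·4/2 = 6 (π permutes [3]); Σa = 3+2+1 = 6; disp = 6−6 = 0.

0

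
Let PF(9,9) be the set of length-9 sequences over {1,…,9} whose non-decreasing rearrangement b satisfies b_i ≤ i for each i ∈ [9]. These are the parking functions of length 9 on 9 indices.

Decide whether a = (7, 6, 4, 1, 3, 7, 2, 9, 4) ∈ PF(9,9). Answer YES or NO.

YES

Order a: b = (1, 2, 3, 4, 4, 6, 7, 7, 9).
  b_1=1 ≤ 1
  b_2=2 ≤ 2
  b_3=3 ≤ 3
  b_4=4 ≤ 4
  b_5=4 ≤ 5
  b_6=6 ≤ 6
  b_7=7 ≤ 7
  b_8=7 ≤ 8
  b_9=9 ≤ 9
All bounds hold ⇒ YES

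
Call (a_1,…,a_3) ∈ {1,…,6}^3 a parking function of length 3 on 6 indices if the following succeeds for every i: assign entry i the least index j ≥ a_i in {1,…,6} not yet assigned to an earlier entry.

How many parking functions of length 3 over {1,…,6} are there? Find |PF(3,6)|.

|PF| = (6+1−3)·(6+1)^{3−1} = 4×49 = 196
One tuple (3,1,3) → sorted (1,3,3): b_i ≤ 3+i ∀i, a PF.

196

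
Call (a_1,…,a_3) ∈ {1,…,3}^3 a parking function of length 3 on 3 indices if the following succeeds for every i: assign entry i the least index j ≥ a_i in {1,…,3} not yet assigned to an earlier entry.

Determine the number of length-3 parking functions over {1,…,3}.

16

|PF| = (3−3+1)·(3+1)^(3−1) = 1·16 = 16
One tuple (3,1,1) → sorted (1,1,3): b_i ≤ i ∀i, a PF.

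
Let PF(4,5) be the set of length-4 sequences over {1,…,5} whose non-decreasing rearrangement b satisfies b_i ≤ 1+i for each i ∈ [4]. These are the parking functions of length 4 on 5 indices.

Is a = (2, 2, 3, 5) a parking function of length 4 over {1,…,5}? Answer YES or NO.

YES

Sorted: b = (2, 2, 3, 5).
  b_1=2 ≤ 2
  b_2=2 ≤ 3
  b_3=3 ≤ 4
  b_4=5 ≤ 5
All bounds hold ⇒ YES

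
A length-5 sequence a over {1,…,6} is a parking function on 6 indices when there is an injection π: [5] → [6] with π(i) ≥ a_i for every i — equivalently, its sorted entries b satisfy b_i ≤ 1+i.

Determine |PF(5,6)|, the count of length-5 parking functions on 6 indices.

#PF = 2·7^4 = 2·2401 = 4802
Check (2,2,1,2,6) → sorted (1,2,2,2,6): b_i ≤ 1+i ∀i, a PF.

4802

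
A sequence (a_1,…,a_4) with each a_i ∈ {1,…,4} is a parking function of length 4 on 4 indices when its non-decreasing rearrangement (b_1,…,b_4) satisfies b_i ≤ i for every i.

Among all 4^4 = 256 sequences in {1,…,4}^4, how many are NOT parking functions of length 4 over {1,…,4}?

131

Count = (5−4)·5^(4−1) = 1·125 = 125 [KW]
One tuple (4,3,4,4) → sorted (3,4,4,4): b_1=3>1, not a PF.
So 256 − 125 = 131 fail.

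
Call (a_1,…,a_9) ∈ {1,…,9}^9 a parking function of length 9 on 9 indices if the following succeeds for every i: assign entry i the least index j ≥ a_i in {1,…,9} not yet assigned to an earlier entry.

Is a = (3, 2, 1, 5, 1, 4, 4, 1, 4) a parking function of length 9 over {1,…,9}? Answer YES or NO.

YES

Order a: b = (1, 1, 1, 2, 3, 4, 4, 4, 5).
  b_1=1 ≤ 1
  b_2=1 ≤ 2
  b_3=1 ≤ 3
  b_4=2 ≤ 4
  b_5=3 ≤ 5
  b_6=4 ≤ 6
  b_7=4 ≤ 7
  b_8=4 ≤ 8
  b_9=5 ≤ 9
All bounds hold ⇒ YES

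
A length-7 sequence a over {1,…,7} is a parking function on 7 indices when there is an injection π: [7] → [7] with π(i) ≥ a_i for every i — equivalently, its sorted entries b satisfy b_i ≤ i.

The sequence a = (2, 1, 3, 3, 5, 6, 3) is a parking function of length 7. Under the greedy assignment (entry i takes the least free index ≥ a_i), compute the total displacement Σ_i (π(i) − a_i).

5

Σπ = 7·8/2 = 28 (π permutes [7]); Σa = 2+1+3+3+5+6+3 = 23; disp = 28−23 = 5.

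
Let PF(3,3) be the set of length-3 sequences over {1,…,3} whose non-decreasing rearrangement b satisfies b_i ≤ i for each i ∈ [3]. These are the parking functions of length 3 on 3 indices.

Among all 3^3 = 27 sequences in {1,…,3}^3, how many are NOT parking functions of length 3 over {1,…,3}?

|PF(3,3)| = (3−3+1)·(3+1)^(3−1) = 1 · 16 = 16 [KW]
One tuple (3,3,3) → sorted (3,3,3): b_1=3>1, not a PF.
3^3 − 16 = 27 − 16 = 11

11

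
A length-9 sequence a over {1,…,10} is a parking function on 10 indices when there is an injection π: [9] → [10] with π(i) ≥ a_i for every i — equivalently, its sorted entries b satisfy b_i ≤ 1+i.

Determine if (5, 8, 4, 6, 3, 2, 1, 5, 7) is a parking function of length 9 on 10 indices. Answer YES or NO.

Rearranged: b = (1, 2, 3, 4, 5, 5, 6, 7, 8).
  b_1=1 ≤ 2
  b_2=2 ≤ 3
  b_3=3 ≤ 4
  b_4=4 ≤ 5
  b_5=5 ≤ 6
  b_6=5 ≤ 7
  b_7=6 ≤ 8
  b_8=7 ≤ 9
  b_9=8 ≤ 10
All bounds hold ⇒ YES

YES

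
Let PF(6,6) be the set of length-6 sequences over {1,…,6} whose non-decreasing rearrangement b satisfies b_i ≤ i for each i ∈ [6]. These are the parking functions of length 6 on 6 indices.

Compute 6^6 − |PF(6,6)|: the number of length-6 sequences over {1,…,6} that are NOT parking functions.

29849

Count = (6+1−6)·(6+1)^{6−1} = 1×16807 = 16807 (Pollak)
Check (6,3,1,6,4,5) → sorted (1,3,4,5,6,6): b_2=3>2, not a PF.
Total 46656; non-PF = 46656−16807 = 29849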